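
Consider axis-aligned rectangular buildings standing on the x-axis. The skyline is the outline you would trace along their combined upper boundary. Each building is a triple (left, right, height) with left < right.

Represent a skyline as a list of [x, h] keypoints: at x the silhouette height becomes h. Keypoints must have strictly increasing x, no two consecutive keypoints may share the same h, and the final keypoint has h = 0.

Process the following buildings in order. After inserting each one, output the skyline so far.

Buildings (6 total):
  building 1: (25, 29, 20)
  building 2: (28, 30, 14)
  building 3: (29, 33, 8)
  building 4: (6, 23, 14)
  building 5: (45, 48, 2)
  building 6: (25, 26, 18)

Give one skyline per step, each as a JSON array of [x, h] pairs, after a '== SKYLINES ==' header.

== SKYLINES ==
[[25,20],[29,0]]
[[25,20],[29,14],[30,0]]
[[25,20],[29,14],[30,8],[33,0]]
[[6,14],[23,0],[25,20],[29,14],[30,8],[33,0]]
[[6,14],[23,0],[25,20],[29,14],[30,8],[33,0],[45,2],[48,0]]
[[6,14],[23,0],[25,20],[29,14],[30,8],[33,0],[45,2],[48,0]]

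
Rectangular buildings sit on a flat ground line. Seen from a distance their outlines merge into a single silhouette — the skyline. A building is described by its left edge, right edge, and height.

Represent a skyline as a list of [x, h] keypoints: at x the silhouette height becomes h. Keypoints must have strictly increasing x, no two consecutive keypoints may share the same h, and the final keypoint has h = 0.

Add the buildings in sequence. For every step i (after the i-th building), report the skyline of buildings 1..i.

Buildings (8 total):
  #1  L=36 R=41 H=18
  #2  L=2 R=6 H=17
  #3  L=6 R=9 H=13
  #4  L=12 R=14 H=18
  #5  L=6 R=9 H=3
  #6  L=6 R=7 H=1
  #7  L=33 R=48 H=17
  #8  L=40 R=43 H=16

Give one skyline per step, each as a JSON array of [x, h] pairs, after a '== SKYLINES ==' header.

== SKYLINES ==
[[36,18],[41,0]]
[[2,17],[6,0],[36,18],[41,0]]
[[2,17],[6,13],[9,0],[36,18],[41,0]]
[[2,17],[6,13],[9,0],[12,18],[14,0],[36,18],[41,0]]
[[2,17],[6,13],[9,0],[12,18],[14,0],[36,18],[41,0]]
[[2,17],[6,13],[9,0],[12,18],[14,0],[36,18],[41,0]]
[[2,17],[6,13],[9,0],[12,18],[14,0],[33,17],[36,18],[41,17],[48,0]]
[[2,17],[6,13],[9,0],[12,18],[14,0],[33,17],[36,18],[41,17],[48,0]]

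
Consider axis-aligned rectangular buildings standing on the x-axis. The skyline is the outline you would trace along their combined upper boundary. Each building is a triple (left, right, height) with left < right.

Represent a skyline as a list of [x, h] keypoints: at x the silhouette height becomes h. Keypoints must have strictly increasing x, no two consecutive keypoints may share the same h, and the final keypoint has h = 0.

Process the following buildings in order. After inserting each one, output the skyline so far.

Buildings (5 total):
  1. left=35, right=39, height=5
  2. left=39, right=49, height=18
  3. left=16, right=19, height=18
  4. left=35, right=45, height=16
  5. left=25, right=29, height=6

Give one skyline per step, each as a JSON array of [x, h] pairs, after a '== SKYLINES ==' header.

== SKYLINES ==
[[35,5],[39,0]]
[[35,5],[39,18],[49,0]]
[[16,18],[19,0],[35,5],[39,18],[49,0]]
[[16,18],[19,0],[35,16],[39,18],[49,0]]
[[16,18],[19,0],[25,6],[29,0],[35,16],[39,18],[49,0]]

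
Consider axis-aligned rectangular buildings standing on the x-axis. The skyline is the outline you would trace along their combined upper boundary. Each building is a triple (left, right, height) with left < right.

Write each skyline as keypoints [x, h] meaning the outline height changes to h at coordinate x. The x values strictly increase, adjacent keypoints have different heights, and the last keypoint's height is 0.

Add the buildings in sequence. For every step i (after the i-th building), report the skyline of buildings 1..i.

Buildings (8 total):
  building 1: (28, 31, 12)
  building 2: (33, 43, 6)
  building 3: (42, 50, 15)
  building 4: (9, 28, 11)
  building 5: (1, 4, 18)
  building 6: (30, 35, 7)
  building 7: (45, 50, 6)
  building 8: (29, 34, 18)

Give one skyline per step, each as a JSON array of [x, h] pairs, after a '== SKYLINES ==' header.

== SKYLINES ==
[[28,12],[31,0]]
[[28,12],[31,0],[33,6],[43,0]]
[[28,12],[31,0],[33,6],[42,15],[50,0]]
[[9,11],[28,12],[31,0],[33,6],[42,15],[50,0]]
[[1,18],[4,0],[9,11],[28,12],[31,0],[33,6],[42,15],[50,0]]
[[1,18],[4,0],[9,11],[28,12],[31,7],[35,6],[42,15],[50,0]]
[[1,18],[4,0],[9,11],[28,12],[31,7],[35,6],[42,15],[50,0]]
[[1,18],[4,0],[9,11],[28,12],[29,18],[34,7],[35,6],[42,15],[50,0]]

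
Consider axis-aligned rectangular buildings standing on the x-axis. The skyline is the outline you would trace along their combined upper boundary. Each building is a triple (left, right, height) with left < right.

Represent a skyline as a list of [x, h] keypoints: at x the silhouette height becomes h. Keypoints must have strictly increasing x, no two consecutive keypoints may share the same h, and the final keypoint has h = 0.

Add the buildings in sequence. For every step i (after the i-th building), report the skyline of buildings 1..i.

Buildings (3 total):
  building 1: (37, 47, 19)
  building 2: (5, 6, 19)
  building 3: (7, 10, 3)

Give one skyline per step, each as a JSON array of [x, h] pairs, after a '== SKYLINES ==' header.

== SKYLINES ==
[[37,19],[47,0]]
[[5,19],[6,0],[37,19],[47,0]]
[[5,19],[6,0],[7,3],[10,0],[37,19],[47,0]]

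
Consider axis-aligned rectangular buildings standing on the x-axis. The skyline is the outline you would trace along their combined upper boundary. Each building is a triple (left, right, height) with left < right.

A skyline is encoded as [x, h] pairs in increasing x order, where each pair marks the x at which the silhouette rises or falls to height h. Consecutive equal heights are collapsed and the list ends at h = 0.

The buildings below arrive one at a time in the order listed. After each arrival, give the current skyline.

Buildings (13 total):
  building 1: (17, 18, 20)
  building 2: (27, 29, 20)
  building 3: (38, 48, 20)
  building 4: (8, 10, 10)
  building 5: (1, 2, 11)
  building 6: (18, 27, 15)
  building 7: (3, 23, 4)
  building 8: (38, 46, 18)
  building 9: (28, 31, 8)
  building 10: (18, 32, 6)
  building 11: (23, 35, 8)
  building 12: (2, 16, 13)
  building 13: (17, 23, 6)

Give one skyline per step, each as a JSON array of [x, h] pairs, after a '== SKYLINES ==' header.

== SKYLINES ==
[[17,20],[18,0]]
[[17,20],[18,0],[27,20],[29,0]]
[[17,20],[18,0],[27,20],[29,0],[38,20],[48,0]]
[[8,10],[10,0],[17,20],[18,0],[27,20],[29,0],[38,20],[48,0]]
[[1,11],[2,0],[8,10],[10,0],[17,20],[18,0],[27,20],[29,0],[38,20],[48,0]]
[[1,11],[2,0],[8,10],[10,0],[17,20],[18,15],[27,20],[29,0],[38,20],[48,0]]
[[1,11],[2,0],[3,4],[8,10],[10,4],[17,20],[18,15],[27,20],[29,0],[38,20],[48,0]]
[[1,11],[2,0],[3,4],[8,10],[10,4],[17,20],[18,15],[27,20],[29,0],[38,20],[48,0]]
[[1,11],[2,0],[3,4],[8,10],[10,4],[17,20],[18,15],[27,20],[29,8],[31,0],[38,20],[48,0]]
[[1,11],[2,0],[3,4],[8,10],[10,4],[17,20],[18,15],[27,20],[29,8],[31,6],[32,0],[38,20],[48,0]]
[[1,11],[2,0],[3,4],[8,10],[10,4],[17,20],[18,15],[27,20],[29,8],[35,0],[38,20],[48,0]]
[[1,11],[2,13],[16,4],[17,20],[18,15],[27,20],[29,8],[35,0],[38,20],[48,0]]
[[1,11],[2,13],[16,4],[17,20],[18,15],[27,20],[29,8],[35,0],[38,20],[48,0]]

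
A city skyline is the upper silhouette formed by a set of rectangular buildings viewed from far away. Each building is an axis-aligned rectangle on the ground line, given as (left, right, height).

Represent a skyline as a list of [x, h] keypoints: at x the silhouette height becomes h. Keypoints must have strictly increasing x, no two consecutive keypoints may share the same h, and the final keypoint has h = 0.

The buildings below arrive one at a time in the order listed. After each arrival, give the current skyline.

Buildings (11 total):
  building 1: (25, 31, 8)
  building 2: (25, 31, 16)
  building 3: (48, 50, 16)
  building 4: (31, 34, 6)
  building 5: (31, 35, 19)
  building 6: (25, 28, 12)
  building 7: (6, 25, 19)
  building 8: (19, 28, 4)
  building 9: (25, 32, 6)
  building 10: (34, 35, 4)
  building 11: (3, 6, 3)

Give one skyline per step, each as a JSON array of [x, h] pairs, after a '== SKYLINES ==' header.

== SKYLINES ==
[[25,8],[31,0]]
[[25,16],[31,0]]
[[25,16],[31,0],[48,16],[50,0]]
[[25,16],[31,6],[34,0],[48,16],[50,0]]
[[25,16],[31,19],[35,0],[48,16],[50,0]]
[[25,16],[31,19],[35,0],[48,16],[50,0]]
[[6,19],[25,16],[31,19],[35,0],[48,16],[50,0]]
[[6,19],[25,16],[31,19],[35,0],[48,16],[50,0]]
[[6,19],[25,16],[31,19],[35,0],[48,16],[50,0]]
[[6,19],[25,16],[31,19],[35,0],[48,16],[50,0]]
[[3,3],[6,19],[25,16],[31,19],[35,0],[48,16],[50,0]]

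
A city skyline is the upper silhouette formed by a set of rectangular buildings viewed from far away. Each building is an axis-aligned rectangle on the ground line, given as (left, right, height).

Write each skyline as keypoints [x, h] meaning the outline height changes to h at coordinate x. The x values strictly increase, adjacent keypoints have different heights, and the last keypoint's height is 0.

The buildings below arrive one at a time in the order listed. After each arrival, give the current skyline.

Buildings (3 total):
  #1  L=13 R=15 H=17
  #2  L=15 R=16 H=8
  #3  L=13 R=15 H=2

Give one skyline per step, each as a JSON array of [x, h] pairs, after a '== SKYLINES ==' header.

== SKYLINES ==
[[13,17],[15,0]]
[[13,17],[15,8],[16,0]]
[[13,17],[15,8],[16,0]]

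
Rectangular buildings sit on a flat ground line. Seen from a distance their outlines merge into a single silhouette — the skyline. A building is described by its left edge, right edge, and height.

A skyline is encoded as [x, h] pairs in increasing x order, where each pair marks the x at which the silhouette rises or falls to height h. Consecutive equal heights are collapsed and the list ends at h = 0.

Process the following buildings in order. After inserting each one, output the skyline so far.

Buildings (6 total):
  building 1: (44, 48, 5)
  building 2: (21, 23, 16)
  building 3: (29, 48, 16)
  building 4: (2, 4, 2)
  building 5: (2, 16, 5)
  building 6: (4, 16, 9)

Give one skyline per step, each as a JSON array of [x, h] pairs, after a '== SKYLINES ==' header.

== SKYLINES ==
[[44,5],[48,0]]
[[21,16],[23,0],[44,5],[48,0]]
[[21,16],[23,0],[29,16],[48,0]]
[[2,2],[4,0],[21,16],[23,0],[29,16],[48,0]]
[[2,5],[16,0],[21,16],[23,0],[29,16],[48,0]]
[[2,5],[4,9],[16,0],[21,16],[23,0],[29,16],[48,0]]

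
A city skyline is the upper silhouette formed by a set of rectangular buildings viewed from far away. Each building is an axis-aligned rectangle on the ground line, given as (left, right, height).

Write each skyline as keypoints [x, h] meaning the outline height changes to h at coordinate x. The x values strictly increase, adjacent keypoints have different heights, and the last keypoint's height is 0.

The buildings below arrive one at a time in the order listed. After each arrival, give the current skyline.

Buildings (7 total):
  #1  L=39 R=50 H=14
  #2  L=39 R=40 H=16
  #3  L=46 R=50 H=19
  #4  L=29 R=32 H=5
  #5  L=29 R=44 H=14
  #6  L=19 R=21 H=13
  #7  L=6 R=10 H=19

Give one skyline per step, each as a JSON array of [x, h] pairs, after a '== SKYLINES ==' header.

== SKYLINES ==
[[39,14],[50,0]]
[[39,16],[40,14],[50,0]]
[[39,16],[40,14],[46,19],[50,0]]
[[29,5],[32,0],[39,16],[40,14],[46,19],[50,0]]
[[29,14],[39,16],[40,14],[46,19],[50,0]]
[[19,13],[21,0],[29,14],[39,16],[40,14],[46,19],[50,0]]
[[6,19],[10,0],[19,13],[21,0],[29,14],[39,16],[40,14],[46,19],[50,0]]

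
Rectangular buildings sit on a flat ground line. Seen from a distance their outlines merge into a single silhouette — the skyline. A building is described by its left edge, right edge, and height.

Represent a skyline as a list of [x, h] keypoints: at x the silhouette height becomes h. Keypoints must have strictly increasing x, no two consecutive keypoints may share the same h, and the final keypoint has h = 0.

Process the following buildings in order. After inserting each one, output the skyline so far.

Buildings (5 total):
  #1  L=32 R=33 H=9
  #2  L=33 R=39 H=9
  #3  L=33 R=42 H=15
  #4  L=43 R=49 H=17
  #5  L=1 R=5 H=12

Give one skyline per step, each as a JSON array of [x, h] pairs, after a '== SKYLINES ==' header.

== SKYLINES ==
[[32,9],[33,0]]
[[32,9],[39,0]]
[[32,9],[33,15],[42,0]]
[[32,9],[33,15],[42,0],[43,17],[49,0]]
[[1,12],[5,0],[32,9],[33,15],[42,0],[43,17],[49,0]]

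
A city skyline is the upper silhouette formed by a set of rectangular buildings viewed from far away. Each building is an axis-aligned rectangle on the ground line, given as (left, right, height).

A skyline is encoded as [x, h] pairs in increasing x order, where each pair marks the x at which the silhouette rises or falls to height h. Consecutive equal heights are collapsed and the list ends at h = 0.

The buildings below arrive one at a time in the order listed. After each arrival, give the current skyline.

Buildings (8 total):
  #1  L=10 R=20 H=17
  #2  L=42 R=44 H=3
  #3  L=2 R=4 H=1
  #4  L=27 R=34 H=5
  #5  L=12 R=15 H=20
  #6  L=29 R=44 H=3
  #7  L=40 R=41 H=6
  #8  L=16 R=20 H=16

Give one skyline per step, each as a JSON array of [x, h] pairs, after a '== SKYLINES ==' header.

== SKYLINES ==
[[10,17],[20,0]]
[[10,17],[20,0],[42,3],[44,0]]
[[2,1],[4,0],[10,17],[20,0],[42,3],[44,0]]
[[2,1],[4,0],[10,17],[20,0],[27,5],[34,0],[42,3],[44,0]]
[[2,1],[4,0],[10,17],[12,20],[15,17],[20,0],[27,5],[34,0],[42,3],[44,0]]
[[2,1],[4,0],[10,17],[12,20],[15,17],[20,0],[27,5],[34,3],[44,0]]
[[2,1],[4,0],[10,17],[12,20],[15,17],[20,0],[27,5],[34,3],[40,6],[41,3],[44,0]]
[[2,1],[4,0],[10,17],[12,20],[15,17],[20,0],[27,5],[34,3],[40,6],[41,3],[44,0]]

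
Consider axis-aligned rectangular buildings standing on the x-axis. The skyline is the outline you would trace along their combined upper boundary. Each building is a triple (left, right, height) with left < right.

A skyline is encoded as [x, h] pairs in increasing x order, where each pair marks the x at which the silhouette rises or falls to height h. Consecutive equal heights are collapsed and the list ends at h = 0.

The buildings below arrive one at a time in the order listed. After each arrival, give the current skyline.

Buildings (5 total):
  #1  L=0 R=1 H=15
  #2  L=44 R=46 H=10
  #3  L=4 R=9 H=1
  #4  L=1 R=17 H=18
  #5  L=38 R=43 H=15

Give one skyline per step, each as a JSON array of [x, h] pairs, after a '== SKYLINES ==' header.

== SKYLINES ==
[[0,15],[1,0]]
[[0,15],[1,0],[44,10],[46,0]]
[[0,15],[1,0],[4,1],[9,0],[44,10],[46,0]]
[[0,15],[1,18],[17,0],[44,10],[46,0]]
[[0,15],[1,18],[17,0],[38,15],[43,0],[44,10],[46,0]]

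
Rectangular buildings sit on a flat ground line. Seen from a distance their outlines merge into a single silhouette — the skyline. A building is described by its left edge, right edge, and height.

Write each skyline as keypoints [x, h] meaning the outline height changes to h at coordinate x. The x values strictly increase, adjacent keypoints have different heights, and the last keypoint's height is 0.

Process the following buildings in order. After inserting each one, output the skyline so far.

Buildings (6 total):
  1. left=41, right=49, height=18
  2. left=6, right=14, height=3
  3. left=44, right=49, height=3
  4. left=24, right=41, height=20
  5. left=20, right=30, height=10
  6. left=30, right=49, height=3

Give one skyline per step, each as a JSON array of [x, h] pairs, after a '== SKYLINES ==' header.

== SKYLINES ==
[[41,18],[49,0]]
[[6,3],[14,0],[41,18],[49,0]]
[[6,3],[14,0],[41,18],[49,0]]
[[6,3],[14,0],[24,20],[41,18],[49,0]]
[[6,3],[14,0],[20,10],[24,20],[41,18],[49,0]]
[[6,3],[14,0],[20,10],[24,20],[41,18],[49,0]]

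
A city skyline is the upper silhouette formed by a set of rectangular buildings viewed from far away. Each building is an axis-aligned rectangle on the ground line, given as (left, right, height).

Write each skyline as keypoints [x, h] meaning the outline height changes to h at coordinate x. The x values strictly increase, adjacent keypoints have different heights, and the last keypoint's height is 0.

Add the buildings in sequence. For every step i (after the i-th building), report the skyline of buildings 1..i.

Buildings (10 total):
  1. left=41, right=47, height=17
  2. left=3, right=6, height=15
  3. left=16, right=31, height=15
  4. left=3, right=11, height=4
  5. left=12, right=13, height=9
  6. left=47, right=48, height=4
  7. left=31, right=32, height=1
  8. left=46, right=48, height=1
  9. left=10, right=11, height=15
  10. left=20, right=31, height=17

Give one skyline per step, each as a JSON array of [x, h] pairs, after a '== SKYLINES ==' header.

== SKYLINES ==
[[41,17],[47,0]]
[[3,15],[6,0],[41,17],[47,0]]
[[3,15],[6,0],[16,15],[31,0],[41,17],[47,0]]
[[3,15],[6,4],[11,0],[16,15],[31,0],[41,17],[47,0]]
[[3,15],[6,4],[11,0],[12,9],[13,0],[16,15],[31,0],[41,17],[47,0]]
[[3,15],[6,4],[11,0],[12,9],[13,0],[16,15],[31,0],[41,17],[47,4],[48,0]]
[[3,15],[6,4],[11,0],[12,9],[13,0],[16,15],[31,1],[32,0],[41,17],[47,4],[48,0]]
[[3,15],[6,4],[11,0],[12,9],[13,0],[16,15],[31,1],[32,0],[41,17],[47,4],[48,0]]
[[3,15],[6,4],[10,15],[11,0],[12,9],[13,0],[16,15],[31,1],[32,0],[41,17],[47,4],[48,0]]
[[3,15],[6,4],[10,15],[11,0],[12,9],[13,0],[16,15],[20,17],[31,1],[32,0],[41,17],[47,4],[48,0]]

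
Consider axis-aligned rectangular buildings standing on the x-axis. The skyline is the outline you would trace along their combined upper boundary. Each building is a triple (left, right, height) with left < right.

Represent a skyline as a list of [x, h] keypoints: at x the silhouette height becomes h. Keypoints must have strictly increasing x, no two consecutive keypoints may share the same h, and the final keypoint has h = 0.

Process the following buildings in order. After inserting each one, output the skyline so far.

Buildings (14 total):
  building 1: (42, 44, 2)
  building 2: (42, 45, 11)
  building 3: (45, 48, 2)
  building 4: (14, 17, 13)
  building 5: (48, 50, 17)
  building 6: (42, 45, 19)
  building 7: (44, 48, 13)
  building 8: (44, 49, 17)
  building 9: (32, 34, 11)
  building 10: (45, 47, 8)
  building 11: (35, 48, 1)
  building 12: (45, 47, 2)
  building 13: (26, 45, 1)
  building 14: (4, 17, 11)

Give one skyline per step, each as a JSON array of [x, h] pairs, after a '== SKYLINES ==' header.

== SKYLINES ==
[[42,2],[44,0]]
[[42,11],[45,0]]
[[42,11],[45,2],[48,0]]
[[14,13],[17,0],[42,11],[45,2],[48,0]]
[[14,13],[17,0],[42,11],[45,2],[48,17],[50,0]]
[[14,13],[17,0],[42,19],[45,2],[48,17],[50,0]]
[[14,13],[17,0],[42,19],[45,13],[48,17],[50,0]]
[[14,13],[17,0],[42,19],[45,17],[50,0]]
[[14,13],[17,0],[32,11],[34,0],[42,19],[45,17],[50,0]]
[[14,13],[17,0],[32,11],[34,0],[42,19],[45,17],[50,0]]
[[14,13],[17,0],[32,11],[34,0],[35,1],[42,19],[45,17],[50,0]]
[[14,13],[17,0],[32,11],[34,0],[35,1],[42,19],[45,17],[50,0]]
[[14,13],[17,0],[26,1],[32,11],[34,1],[42,19],[45,17],[50,0]]
[[4,11],[14,13],[17,0],[26,1],[32,11],[34,1],[42,19],[45,17],[50,0]]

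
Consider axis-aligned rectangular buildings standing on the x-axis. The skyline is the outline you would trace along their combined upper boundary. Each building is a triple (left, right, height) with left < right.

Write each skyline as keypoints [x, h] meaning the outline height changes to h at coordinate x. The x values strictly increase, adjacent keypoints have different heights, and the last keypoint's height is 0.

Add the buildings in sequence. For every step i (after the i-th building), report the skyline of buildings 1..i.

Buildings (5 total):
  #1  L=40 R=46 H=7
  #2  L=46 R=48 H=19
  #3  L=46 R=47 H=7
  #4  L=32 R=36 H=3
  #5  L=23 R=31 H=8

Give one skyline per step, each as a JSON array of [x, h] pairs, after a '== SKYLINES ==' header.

== SKYLINES ==
[[40,7],[46,0]]
[[40,7],[46,19],[48,0]]
[[40,7],[46,19],[48,0]]
[[32,3],[36,0],[40,7],[46,19],[48,0]]
[[23,8],[31,0],[32,3],[36,0],[40,7],[46,19],[48,0]]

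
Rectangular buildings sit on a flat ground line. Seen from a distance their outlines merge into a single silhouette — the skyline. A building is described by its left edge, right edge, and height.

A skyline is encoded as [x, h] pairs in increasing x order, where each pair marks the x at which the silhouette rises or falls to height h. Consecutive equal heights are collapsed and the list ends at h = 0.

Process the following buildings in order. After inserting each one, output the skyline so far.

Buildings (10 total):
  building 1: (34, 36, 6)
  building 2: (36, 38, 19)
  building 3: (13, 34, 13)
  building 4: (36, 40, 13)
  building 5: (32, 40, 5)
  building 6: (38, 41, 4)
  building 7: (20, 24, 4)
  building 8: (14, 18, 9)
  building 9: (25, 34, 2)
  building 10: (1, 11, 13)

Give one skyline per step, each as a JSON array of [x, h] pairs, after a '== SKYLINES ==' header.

== SKYLINES ==
[[34,6],[36,0]]
[[34,6],[36,19],[38,0]]
[[13,13],[34,6],[36,19],[38,0]]
[[13,13],[34,6],[36,19],[38,13],[40,0]]
[[13,13],[34,6],[36,19],[38,13],[40,0]]
[[13,13],[34,6],[36,19],[38,13],[40,4],[41,0]]
[[13,13],[34,6],[36,19],[38,13],[40,4],[41,0]]
[[13,13],[34,6],[36,19],[38,13],[40,4],[41,0]]
[[13,13],[34,6],[36,19],[38,13],[40,4],[41,0]]
[[1,13],[11,0],[13,13],[34,6],[36,19],[38,13],[40,4],[41,0]]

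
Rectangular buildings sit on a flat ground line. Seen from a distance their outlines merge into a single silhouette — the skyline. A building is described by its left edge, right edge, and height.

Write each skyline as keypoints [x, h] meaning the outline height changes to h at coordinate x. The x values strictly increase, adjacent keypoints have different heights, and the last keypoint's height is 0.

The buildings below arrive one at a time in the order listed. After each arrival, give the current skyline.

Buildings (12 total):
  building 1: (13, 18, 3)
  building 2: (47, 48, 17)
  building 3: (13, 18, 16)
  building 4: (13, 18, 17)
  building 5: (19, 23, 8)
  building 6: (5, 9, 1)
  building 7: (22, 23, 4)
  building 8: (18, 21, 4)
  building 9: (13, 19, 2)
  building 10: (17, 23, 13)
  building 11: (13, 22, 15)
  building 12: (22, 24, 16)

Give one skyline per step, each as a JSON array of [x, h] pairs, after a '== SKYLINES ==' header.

== SKYLINES ==
[[13,3],[18,0]]
[[13,3],[18,0],[47,17],[48,0]]
[[13,16],[18,0],[47,17],[48,0]]
[[13,17],[18,0],[47,17],[48,0]]
[[13,17],[18,0],[19,8],[23,0],[47,17],[48,0]]
[[5,1],[9,0],[13,17],[18,0],[19,8],[23,0],[47,17],[48,0]]
[[5,1],[9,0],[13,17],[18,0],[19,8],[23,0],[47,17],[48,0]]
[[5,1],[9,0],[13,17],[18,4],[19,8],[23,0],[47,17],[48,0]]
[[5,1],[9,0],[13,17],[18,4],[19,8],[23,0],[47,17],[48,0]]
[[5,1],[9,0],[13,17],[18,13],[23,0],[47,17],[48,0]]
[[5,1],[9,0],[13,17],[18,15],[22,13],[23,0],[47,17],[48,0]]
[[5,1],[9,0],[13,17],[18,15],[22,16],[24,0],[47,17],[48,0]]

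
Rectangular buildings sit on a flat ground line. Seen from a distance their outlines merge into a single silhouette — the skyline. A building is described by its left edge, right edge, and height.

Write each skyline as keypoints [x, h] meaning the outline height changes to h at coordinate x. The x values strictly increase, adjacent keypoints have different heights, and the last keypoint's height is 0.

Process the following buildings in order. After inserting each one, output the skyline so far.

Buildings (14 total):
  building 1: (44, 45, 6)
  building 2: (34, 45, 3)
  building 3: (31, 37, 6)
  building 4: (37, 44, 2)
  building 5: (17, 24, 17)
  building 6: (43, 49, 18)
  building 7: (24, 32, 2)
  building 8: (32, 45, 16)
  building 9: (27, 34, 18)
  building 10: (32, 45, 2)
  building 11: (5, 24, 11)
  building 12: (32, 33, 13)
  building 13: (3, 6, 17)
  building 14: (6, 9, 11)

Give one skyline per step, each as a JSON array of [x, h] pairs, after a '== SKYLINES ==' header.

== SKYLINES ==
[[44,6],[45,0]]
[[34,3],[44,6],[45,0]]
[[31,6],[37,3],[44,6],[45,0]]
[[31,6],[37,3],[44,6],[45,0]]
[[17,17],[24,0],[31,6],[37,3],[44,6],[45,0]]
[[17,17],[24,0],[31,6],[37,3],[43,18],[49,0]]
[[17,17],[24,2],[31,6],[37,3],[43,18],[49,0]]
[[17,17],[24,2],[31,6],[32,16],[43,18],[49,0]]
[[17,17],[24,2],[27,18],[34,16],[43,18],[49,0]]
[[17,17],[24,2],[27,18],[34,16],[43,18],[49,0]]
[[5,11],[17,17],[24,2],[27,18],[34,16],[43,18],[49,0]]
[[5,11],[17,17],[24,2],[27,18],[34,16],[43,18],[49,0]]
[[3,17],[6,11],[17,17],[24,2],[27,18],[34,16],[43,18],[49,0]]
[[3,17],[6,11],[17,17],[24,2],[27,18],[34,16],[43,18],[49,0]]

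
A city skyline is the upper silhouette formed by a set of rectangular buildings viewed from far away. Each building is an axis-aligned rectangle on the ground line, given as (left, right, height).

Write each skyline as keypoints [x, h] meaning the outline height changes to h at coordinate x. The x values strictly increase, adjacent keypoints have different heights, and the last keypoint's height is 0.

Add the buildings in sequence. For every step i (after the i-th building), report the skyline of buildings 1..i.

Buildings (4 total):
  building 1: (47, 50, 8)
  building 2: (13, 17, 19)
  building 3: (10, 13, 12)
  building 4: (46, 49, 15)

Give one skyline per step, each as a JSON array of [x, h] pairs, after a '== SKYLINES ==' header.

== SKYLINES ==
[[47,8],[50,0]]
[[13,19],[17,0],[47,8],[50,0]]
[[10,12],[13,19],[17,0],[47,8],[50,0]]
[[10,12],[13,19],[17,0],[46,15],[49,8],[50,0]]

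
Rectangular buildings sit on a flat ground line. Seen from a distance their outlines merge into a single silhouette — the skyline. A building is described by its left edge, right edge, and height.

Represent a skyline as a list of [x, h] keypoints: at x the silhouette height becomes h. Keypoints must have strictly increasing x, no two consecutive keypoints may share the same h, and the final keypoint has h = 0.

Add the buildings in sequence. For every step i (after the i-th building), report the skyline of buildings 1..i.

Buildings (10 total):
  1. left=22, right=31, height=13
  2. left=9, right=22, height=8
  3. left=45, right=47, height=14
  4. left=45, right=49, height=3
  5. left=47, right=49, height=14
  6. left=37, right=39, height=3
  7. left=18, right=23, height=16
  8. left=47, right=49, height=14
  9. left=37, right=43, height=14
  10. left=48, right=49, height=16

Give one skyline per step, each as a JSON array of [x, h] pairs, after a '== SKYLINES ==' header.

== SKYLINES ==
[[22,13],[31,0]]
[[9,8],[22,13],[31,0]]
[[9,8],[22,13],[31,0],[45,14],[47,0]]
[[9,8],[22,13],[31,0],[45,14],[47,3],[49,0]]
[[9,8],[22,13],[31,0],[45,14],[49,0]]
[[9,8],[22,13],[31,0],[37,3],[39,0],[45,14],[49,0]]
[[9,8],[18,16],[23,13],[31,0],[37,3],[39,0],[45,14],[49,0]]
[[9,8],[18,16],[23,13],[31,0],[37,3],[39,0],[45,14],[49,0]]
[[9,8],[18,16],[23,13],[31,0],[37,14],[43,0],[45,14],[49,0]]
[[9,8],[18,16],[23,13],[31,0],[37,14],[43,0],[45,14],[48,16],[49,0]]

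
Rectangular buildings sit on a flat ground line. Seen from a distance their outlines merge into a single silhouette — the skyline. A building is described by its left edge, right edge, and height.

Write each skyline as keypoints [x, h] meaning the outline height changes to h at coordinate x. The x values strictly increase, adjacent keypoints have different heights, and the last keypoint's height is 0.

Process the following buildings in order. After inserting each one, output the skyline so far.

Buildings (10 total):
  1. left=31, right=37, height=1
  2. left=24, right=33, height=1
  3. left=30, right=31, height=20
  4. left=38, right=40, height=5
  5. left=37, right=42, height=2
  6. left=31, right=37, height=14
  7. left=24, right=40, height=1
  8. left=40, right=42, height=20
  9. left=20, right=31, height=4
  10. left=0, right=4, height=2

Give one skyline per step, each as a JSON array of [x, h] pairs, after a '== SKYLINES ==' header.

== SKYLINES ==
[[31,1],[37,0]]
[[24,1],[37,0]]
[[24,1],[30,20],[31,1],[37,0]]
[[24,1],[30,20],[31,1],[37,0],[38,5],[40,0]]
[[24,1],[30,20],[31,1],[37,2],[38,5],[40,2],[42,0]]
[[24,1],[30,20],[31,14],[37,2],[38,5],[40,2],[42,0]]
[[24,1],[30,20],[31,14],[37,2],[38,5],[40,2],[42,0]]
[[24,1],[30,20],[31,14],[37,2],[38,5],[40,20],[42,0]]
[[20,4],[30,20],[31,14],[37,2],[38,5],[40,20],[42,0]]
[[0,2],[4,0],[20,4],[30,20],[31,14],[37,2],[38,5],[40,20],[42,0]]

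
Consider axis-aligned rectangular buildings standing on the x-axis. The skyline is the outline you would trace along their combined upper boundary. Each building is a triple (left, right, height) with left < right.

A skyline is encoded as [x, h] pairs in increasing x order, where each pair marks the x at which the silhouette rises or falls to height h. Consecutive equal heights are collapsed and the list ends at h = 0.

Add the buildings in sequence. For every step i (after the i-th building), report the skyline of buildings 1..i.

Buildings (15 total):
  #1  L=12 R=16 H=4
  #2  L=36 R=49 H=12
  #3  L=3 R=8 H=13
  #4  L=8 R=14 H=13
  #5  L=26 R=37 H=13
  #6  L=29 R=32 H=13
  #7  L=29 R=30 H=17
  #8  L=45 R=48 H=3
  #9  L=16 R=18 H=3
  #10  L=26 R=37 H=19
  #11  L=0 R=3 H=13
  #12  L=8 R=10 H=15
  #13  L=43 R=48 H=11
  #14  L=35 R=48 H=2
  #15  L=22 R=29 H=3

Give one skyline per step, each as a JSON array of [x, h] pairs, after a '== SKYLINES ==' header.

== SKYLINES ==
[[12,4],[16,0]]
[[12,4],[16,0],[36,12],[49,0]]
[[3,13],[8,0],[12,4],[16,0],[36,12],[49,0]]
[[3,13],[14,4],[16,0],[36,12],[49,0]]
[[3,13],[14,4],[16,0],[26,13],[37,12],[49,0]]
[[3,13],[14,4],[16,0],[26,13],[37,12],[49,0]]
[[3,13],[14,4],[16,0],[26,13],[29,17],[30,13],[37,12],[49,0]]
[[3,13],[14,4],[16,0],[26,13],[29,17],[30,13],[37,12],[49,0]]
[[3,13],[14,4],[16,3],[18,0],[26,13],[29,17],[30,13],[37,12],[49,0]]
[[3,13],[14,4],[16,3],[18,0],[26,19],[37,12],[49,0]]
[[0,13],[14,4],[16,3],[18,0],[26,19],[37,12],[49,0]]
[[0,13],[8,15],[10,13],[14,4],[16,3],[18,0],[26,19],[37,12],[49,0]]
[[0,13],[8,15],[10,13],[14,4],[16,3],[18,0],[26,19],[37,12],[49,0]]
[[0,13],[8,15],[10,13],[14,4],[16,3],[18,0],[26,19],[37,12],[49,0]]
[[0,13],[8,15],[10,13],[14,4],[16,3],[18,0],[22,3],[26,19],[37,12],[49,0]]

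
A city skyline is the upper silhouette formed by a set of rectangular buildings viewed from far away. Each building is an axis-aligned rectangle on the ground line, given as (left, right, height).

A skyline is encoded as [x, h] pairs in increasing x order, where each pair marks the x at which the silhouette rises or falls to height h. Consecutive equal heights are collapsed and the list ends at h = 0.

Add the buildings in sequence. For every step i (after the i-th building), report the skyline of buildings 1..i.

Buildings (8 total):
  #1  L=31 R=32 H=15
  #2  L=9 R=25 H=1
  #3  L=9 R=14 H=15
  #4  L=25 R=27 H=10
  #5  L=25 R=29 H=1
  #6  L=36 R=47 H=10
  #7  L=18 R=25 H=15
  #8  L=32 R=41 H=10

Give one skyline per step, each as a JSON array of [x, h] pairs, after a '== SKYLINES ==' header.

== SKYLINES ==
[[31,15],[32,0]]
[[9,1],[25,0],[31,15],[32,0]]
[[9,15],[14,1],[25,0],[31,15],[32,0]]
[[9,15],[14,1],[25,10],[27,0],[31,15],[32,0]]
[[9,15],[14,1],[25,10],[27,1],[29,0],[31,15],[32,0]]
[[9,15],[14,1],[25,10],[27,1],[29,0],[31,15],[32,0],[36,10],[47,0]]
[[9,15],[14,1],[18,15],[25,10],[27,1],[29,0],[31,15],[32,0],[36,10],[47,0]]
[[9,15],[14,1],[18,15],[25,10],[27,1],[29,0],[31,15],[32,10],[47,0]]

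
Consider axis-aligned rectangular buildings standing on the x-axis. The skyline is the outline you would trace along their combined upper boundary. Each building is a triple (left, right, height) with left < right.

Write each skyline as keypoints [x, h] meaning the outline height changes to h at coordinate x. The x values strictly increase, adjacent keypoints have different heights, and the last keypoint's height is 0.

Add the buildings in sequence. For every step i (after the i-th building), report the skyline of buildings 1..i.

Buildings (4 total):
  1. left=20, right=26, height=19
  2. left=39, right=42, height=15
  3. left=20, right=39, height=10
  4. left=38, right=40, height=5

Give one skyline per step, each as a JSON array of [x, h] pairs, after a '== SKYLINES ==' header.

== SKYLINES ==
[[20,19],[26,0]]
[[20,19],[26,0],[39,15],[42,0]]
[[20,19],[26,10],[39,15],[42,0]]
[[20,19],[26,10],[39,15],[42,0]]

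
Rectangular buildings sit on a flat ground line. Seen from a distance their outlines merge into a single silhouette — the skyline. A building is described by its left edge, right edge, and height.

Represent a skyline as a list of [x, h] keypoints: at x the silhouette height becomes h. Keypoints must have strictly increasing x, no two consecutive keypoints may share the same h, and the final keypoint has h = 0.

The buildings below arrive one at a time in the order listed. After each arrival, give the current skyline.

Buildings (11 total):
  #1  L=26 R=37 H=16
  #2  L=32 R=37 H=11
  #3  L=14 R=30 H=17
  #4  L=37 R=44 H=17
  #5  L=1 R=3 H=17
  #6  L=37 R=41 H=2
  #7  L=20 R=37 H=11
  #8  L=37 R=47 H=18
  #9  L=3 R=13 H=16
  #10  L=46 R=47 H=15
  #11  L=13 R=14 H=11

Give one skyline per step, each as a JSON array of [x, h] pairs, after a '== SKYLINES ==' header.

== SKYLINES ==
[[26,16],[37,0]]
[[26,16],[37,0]]
[[14,17],[30,16],[37,0]]
[[14,17],[30,16],[37,17],[44,0]]
[[1,17],[3,0],[14,17],[30,16],[37,17],[44,0]]
[[1,17],[3,0],[14,17],[30,16],[37,17],[44,0]]
[[1,17],[3,0],[14,17],[30,16],[37,17],[44,0]]
[[1,17],[3,0],[14,17],[30,16],[37,18],[47,0]]
[[1,17],[3,16],[13,0],[14,17],[30,16],[37,18],[47,0]]
[[1,17],[3,16],[13,0],[14,17],[30,16],[37,18],[47,0]]
[[1,17],[3,16],[13,11],[14,17],[30,16],[37,18],[47,0]]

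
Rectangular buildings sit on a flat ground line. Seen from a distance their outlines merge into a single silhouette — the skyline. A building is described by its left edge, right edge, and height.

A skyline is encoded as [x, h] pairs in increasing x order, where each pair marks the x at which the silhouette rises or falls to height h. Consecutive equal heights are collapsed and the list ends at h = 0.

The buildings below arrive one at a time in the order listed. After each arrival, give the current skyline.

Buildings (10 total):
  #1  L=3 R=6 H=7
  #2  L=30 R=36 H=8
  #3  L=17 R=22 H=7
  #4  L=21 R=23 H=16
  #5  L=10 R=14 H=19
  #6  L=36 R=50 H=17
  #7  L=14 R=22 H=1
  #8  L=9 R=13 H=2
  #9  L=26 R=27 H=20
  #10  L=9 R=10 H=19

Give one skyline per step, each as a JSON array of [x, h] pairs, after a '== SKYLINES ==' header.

== SKYLINES ==
[[3,7],[6,0]]
[[3,7],[6,0],[30,8],[36,0]]
[[3,7],[6,0],[17,7],[22,0],[30,8],[36,0]]
[[3,7],[6,0],[17,7],[21,16],[23,0],[30,8],[36,0]]
[[3,7],[6,0],[10,19],[14,0],[17,7],[21,16],[23,0],[30,8],[36,0]]
[[3,7],[6,0],[10,19],[14,0],[17,7],[21,16],[23,0],[30,8],[36,17],[50,0]]
[[3,7],[6,0],[10,19],[14,1],[17,7],[21,16],[23,0],[30,8],[36,17],[50,0]]
[[3,7],[6,0],[9,2],[10,19],[14,1],[17,7],[21,16],[23,0],[30,8],[36,17],[50,0]]
[[3,7],[6,0],[9,2],[10,19],[14,1],[17,7],[21,16],[23,0],[26,20],[27,0],[30,8],[36,17],[50,0]]
[[3,7],[6,0],[9,19],[14,1],[17,7],[21,16],[23,0],[26,20],[27,0],[30,8],[36,17],[50,0]]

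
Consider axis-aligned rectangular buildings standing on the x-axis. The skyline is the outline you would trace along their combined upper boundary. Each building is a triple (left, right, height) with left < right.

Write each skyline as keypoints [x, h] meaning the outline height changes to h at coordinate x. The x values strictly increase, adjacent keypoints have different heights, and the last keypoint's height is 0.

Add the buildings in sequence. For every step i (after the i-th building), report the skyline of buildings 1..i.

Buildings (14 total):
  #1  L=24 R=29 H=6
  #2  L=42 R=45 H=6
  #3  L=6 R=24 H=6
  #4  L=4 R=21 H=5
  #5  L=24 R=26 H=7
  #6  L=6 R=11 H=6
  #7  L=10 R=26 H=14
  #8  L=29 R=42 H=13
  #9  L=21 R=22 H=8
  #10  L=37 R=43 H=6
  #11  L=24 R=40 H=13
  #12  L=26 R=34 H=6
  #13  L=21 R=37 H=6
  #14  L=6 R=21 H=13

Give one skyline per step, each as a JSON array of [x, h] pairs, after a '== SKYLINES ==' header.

== SKYLINES ==
[[24,6],[29,0]]
[[24,6],[29,0],[42,6],[45,0]]
[[6,6],[29,0],[42,6],[45,0]]
[[4,5],[6,6],[29,0],[42,6],[45,0]]
[[4,5],[6,6],[24,7],[26,6],[29,0],[42,6],[45,0]]
[[4,5],[6,6],[24,7],[26,6],[29,0],[42,6],[45,0]]
[[4,5],[6,6],[10,14],[26,6],[29,0],[42,6],[45,0]]
[[4,5],[6,6],[10,14],[26,6],[29,13],[42,6],[45,0]]
[[4,5],[6,6],[10,14],[26,6],[29,13],[42,6],[45,0]]
[[4,5],[6,6],[10,14],[26,6],[29,13],[42,6],[45,0]]
[[4,5],[6,6],[10,14],[26,13],[42,6],[45,0]]
[[4,5],[6,6],[10,14],[26,13],[42,6],[45,0]]
[[4,5],[6,6],[10,14],[26,13],[42,6],[45,0]]
[[4,5],[6,13],[10,14],[26,13],[42,6],[45,0]]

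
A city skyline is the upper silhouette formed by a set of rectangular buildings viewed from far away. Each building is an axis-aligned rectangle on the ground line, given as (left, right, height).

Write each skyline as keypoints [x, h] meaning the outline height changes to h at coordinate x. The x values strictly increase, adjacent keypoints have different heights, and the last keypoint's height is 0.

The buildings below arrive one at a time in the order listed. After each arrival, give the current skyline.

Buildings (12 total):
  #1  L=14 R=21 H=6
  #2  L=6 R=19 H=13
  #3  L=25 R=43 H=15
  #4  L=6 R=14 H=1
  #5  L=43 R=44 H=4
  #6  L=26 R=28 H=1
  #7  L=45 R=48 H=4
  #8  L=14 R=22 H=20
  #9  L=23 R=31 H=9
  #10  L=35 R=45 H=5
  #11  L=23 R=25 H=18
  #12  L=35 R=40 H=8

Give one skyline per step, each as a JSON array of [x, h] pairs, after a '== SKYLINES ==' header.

== SKYLINES ==
[[14,6],[21,0]]
[[6,13],[19,6],[21,0]]
[[6,13],[19,6],[21,0],[25,15],[43,0]]
[[6,13],[19,6],[21,0],[25,15],[43,0]]
[[6,13],[19,6],[21,0],[25,15],[43,4],[44,0]]
[[6,13],[19,6],[21,0],[25,15],[43,4],[44,0]]
[[6,13],[19,6],[21,0],[25,15],[43,4],[44,0],[45,4],[48,0]]
[[6,13],[14,20],[22,0],[25,15],[43,4],[44,0],[45,4],[48,0]]
[[6,13],[14,20],[22,0],[23,9],[25,15],[43,4],[44,0],[45,4],[48,0]]
[[6,13],[14,20],[22,0],[23,9],[25,15],[43,5],[45,4],[48,0]]
[[6,13],[14,20],[22,0],[23,18],[25,15],[43,5],[45,4],[48,0]]
[[6,13],[14,20],[22,0],[23,18],[25,15],[43,5],[45,4],[48,0]]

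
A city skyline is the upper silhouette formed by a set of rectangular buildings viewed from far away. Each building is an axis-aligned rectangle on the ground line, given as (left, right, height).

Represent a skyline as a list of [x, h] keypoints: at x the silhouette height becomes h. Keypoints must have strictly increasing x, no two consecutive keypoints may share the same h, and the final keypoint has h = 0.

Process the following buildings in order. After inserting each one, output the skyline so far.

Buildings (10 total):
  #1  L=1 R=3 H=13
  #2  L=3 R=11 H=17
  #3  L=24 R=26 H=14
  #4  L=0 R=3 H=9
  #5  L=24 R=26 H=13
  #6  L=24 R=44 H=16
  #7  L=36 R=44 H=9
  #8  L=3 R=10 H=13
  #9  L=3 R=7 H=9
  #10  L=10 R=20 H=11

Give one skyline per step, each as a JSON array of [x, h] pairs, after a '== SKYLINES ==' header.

== SKYLINES ==
[[1,13],[3,0]]
[[1,13],[3,17],[11,0]]
[[1,13],[3,17],[11,0],[24,14],[26,0]]
[[0,9],[1,13],[3,17],[11,0],[24,14],[26,0]]
[[0,9],[1,13],[3,17],[11,0],[24,14],[26,0]]
[[0,9],[1,13],[3,17],[11,0],[24,16],[44,0]]
[[0,9],[1,13],[3,17],[11,0],[24,16],[44,0]]
[[0,9],[1,13],[3,17],[11,0],[24,16],[44,0]]
[[0,9],[1,13],[3,17],[11,0],[24,16],[44,0]]
[[0,9],[1,13],[3,17],[11,11],[20,0],[24,16],[44,0]]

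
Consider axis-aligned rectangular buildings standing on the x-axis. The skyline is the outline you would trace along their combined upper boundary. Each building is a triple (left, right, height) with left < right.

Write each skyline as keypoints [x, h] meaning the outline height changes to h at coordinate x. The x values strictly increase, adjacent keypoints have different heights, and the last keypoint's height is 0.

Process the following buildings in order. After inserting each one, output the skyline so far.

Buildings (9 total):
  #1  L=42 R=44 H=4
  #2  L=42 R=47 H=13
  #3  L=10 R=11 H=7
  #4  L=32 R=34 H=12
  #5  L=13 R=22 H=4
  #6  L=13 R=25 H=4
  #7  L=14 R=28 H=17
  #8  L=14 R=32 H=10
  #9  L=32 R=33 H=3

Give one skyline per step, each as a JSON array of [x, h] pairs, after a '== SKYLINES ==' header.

== SKYLINES ==
[[42,4],[44,0]]
[[42,13],[47,0]]
[[10,7],[11,0],[42,13],[47,0]]
[[10,7],[11,0],[32,12],[34,0],[42,13],[47,0]]
[[10,7],[11,0],[13,4],[22,0],[32,12],[34,0],[42,13],[47,0]]
[[10,7],[11,0],[13,4],[25,0],[32,12],[34,0],[42,13],[47,0]]
[[10,7],[11,0],[13,4],[14,17],[28,0],[32,12],[34,0],[42,13],[47,0]]
[[10,7],[11,0],[13,4],[14,17],[28,10],[32,12],[34,0],[42,13],[47,0]]
[[10,7],[11,0],[13,4],[14,17],[28,10],[32,12],[34,0],[42,13],[47,0]]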